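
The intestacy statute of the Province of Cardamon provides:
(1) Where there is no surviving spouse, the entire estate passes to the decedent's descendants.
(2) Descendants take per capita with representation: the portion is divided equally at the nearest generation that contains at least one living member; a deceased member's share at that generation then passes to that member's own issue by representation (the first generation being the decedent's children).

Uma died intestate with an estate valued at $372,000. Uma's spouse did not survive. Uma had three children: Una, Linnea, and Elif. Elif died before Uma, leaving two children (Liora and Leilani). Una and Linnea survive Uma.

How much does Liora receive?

The entire $372,000 passes to the descendants.
That amount ($372,000) is divided into 3 shares of $124,000: Una and Linnea each take $124,000; Elif's $124,000 share passes to Elif's issue.
Elif's share ($124,000) is divided into 2 shares of $62,000: Liora and Leilani each take $62,000.

Liora receives $62,000.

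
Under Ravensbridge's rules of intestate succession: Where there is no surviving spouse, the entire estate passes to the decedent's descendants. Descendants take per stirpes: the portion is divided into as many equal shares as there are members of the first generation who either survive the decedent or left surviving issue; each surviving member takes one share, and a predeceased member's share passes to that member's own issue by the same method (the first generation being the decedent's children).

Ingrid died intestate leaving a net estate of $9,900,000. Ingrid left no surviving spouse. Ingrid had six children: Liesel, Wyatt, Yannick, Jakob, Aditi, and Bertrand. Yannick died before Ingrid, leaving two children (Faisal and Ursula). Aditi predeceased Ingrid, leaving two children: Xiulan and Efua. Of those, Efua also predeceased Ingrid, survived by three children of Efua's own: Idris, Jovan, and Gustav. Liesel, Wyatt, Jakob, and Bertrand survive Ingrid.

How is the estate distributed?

Liesel: $1,650,000; Wyatt: $1,650,000; Faisal: $825,000; Ursula: $825,000; Jakob: $1,650,000; Xiulan: $825,000; Idris: $275,000; Jovan: $275,000; Gustav: $275,000; Bertrand: $1,650,000

The entire $9,900,000 passes to the descendants.
That amount ($9,900,000) is divided into 6 shares of $1,650,000: Liesel, Wyatt, Jakob, and Bertrand each take $1,650,000; Yannick's $1,650,000 share passes to Yannick's issue; Aditi's $1,650,000 share passes to Aditi's issue.
Yannick's share ($1,650,000) is divided into 2 shares of $825,000: Faisal and Ursula each take $825,000.
Aditi's share ($1,650,000) is divided into 2 shares of $825,000: Xiulan takes $825,000; Efua's $825,000 share passes to Efua's issue.
Efua's share ($825,000) is divided into 3 shares of $275,000: Idris, Jovan, and Gustav each take $275,000.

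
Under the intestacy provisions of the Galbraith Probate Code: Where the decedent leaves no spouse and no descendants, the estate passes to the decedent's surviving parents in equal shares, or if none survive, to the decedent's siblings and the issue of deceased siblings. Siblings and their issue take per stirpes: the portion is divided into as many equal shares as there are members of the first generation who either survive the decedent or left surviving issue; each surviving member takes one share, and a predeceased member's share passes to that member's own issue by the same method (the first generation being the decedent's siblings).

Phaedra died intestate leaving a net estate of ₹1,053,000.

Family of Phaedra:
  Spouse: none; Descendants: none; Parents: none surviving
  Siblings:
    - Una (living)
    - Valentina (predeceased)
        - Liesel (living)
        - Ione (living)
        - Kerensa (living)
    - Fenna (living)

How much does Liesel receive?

Liesel receives ₹117,000.

The entire ₹1,053,000 passes to the siblings and their issue.
That amount (₹1,053,000) is divided into 3 shares of ₹351,000: Una and Fenna each take ₹351,000; Valentina's ₹351,000 share passes to Valentina's issue.
Valentina's share (₹351,000) is divided into 3 shares of ₹117,000: Liesel, Ione, and Kerensa each take ₹117,000.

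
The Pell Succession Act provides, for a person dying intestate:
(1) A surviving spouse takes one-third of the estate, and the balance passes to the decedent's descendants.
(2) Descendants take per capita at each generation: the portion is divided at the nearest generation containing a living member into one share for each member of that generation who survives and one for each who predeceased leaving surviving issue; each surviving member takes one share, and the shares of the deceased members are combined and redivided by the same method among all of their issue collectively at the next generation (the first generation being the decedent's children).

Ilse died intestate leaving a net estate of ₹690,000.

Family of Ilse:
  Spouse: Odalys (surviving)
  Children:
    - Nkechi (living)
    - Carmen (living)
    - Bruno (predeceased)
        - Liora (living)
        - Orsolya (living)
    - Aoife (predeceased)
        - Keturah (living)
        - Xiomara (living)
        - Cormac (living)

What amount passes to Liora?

Liora receives ₹46,000.

Odalys takes one-third of ₹690,000 = ₹230,000. The remaining ₹460,000 passes to the descendants.
The descendants' portion (₹460,000) is divided at the children's generation into 4 shares of ₹115,000. Nkechi and Carmen each take ₹115,000. The 2 shares of the deceased (Bruno and Aoife) are combined into a pool of ₹230,000.
That pool (₹230,000) is divided at the grandchildren's generation equally among Liora, Orsolya, Keturah, Xiomara, and Cormac: ₹46,000 each.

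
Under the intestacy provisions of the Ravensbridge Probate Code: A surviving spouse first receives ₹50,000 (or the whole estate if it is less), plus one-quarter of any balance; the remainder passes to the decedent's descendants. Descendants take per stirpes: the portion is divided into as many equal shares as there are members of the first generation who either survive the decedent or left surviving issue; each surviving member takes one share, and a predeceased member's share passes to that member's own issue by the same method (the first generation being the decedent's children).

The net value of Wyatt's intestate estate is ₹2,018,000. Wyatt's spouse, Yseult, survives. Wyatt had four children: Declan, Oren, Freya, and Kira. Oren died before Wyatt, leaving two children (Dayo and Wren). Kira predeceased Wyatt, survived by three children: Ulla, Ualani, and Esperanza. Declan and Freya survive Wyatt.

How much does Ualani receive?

Ualani receives ₹123,000.

Yseult first takes ₹50,000, leaving a balance of ₹1,968,000. Yseult then takes one-quarter of the balance (₹492,000), for a total of ₹542,000. The remaining ₹1,476,000 passes to the descendants.
The descendants' portion (₹1,476,000) is divided into 4 shares of ₹369,000: Declan and Freya each take ₹369,000; Oren's ₹369,000 share passes to Oren's issue; Kira's ₹369,000 share passes to Kira's issue.
Oren's share (₹369,000) is divided into 2 shares of ₹184,500: Dayo and Wren each take ₹184,500.
Kira's share (₹369,000) is divided into 3 shares of ₹123,000: Ulla, Ualani, and Esperanza each take ₹123,000.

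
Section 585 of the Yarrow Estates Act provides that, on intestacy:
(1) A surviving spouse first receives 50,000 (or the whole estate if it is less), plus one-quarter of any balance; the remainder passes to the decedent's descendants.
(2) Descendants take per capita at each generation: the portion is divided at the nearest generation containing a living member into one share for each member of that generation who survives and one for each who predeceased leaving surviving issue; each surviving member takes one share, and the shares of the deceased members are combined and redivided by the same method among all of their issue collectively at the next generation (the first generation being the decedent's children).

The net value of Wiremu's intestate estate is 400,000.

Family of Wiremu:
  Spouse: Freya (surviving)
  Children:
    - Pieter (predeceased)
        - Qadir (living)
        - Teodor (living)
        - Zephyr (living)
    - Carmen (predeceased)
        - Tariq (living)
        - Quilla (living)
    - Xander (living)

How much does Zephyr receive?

Zephyr receives 35,000.

Freya first takes 50,000, leaving a balance of 350,000. Freya then takes one-quarter of the balance (87,500), for a total of 137,500. The remaining 262,500 passes to the descendants.
The descendants' portion (262,500) is divided at the children's generation into 3 shares of 87,500. Xander takes 87,500. The 2 shares of the deceased (Pieter and Carmen) are combined into a pool of 175,000.
That pool (175,000) is divided at the grandchildren's generation equally among Qadir, Teodor, Zephyr, Tariq, and Quilla: 35,000 each.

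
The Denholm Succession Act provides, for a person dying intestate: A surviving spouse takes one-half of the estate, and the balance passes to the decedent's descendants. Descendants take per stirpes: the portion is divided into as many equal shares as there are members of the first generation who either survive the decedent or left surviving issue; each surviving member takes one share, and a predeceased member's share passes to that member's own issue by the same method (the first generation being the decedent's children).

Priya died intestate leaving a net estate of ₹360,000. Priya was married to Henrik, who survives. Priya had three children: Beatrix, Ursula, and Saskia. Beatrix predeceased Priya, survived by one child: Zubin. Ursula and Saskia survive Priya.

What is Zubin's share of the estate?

Zubin receives ₹60,000.

Henrik takes one-half of ₹360,000 = ₹180,000. The remaining ₹180,000 passes to the descendants.
The descendants' portion (₹180,000) is divided into 3 shares of ₹60,000: Ursula and Saskia each take ₹60,000; Beatrix's ₹60,000 share passes to Beatrix's issue.
Beatrix's share (₹60,000) passes entirely to Zubin.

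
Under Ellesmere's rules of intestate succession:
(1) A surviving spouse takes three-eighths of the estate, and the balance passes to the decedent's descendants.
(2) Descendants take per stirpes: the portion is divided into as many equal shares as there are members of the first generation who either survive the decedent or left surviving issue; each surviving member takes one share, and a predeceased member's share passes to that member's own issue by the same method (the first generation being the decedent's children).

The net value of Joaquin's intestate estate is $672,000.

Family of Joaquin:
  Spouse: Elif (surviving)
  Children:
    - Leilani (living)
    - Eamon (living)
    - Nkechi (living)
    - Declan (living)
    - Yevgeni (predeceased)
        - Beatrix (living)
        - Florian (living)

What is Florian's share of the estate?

Florian receives $42,000.

Elif takes three-eighths of $672,000 = $252,000. The remaining $420,000 passes to the descendants.
The descendants' portion ($420,000) is divided into 5 shares of $84,000: Leilani, Eamon, Nkechi, and Declan each take $84,000; Yevgeni's $84,000 share passes to Yevgeni's issue.
Yevgeni's share ($84,000) is divided into 2 shares of $42,000: Beatrix and Florian each take $42,000.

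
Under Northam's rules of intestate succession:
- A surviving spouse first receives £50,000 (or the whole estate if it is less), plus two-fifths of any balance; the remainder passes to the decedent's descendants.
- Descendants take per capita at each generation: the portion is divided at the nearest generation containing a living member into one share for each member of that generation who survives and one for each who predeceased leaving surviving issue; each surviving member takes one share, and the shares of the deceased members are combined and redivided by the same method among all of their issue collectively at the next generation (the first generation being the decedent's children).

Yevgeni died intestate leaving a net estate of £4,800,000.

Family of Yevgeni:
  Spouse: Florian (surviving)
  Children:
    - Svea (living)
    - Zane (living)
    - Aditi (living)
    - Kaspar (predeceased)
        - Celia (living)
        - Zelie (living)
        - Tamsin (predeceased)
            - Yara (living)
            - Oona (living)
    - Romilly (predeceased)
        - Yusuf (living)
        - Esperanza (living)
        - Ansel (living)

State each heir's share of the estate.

Florian: £1,950,000; Svea: £570,000; Zane: £570,000; Aditi: £570,000; Celia: £190,000; Zelie: £190,000; Yara: £95,000; Oona: £95,000; Yusuf: £190,000; Esperanza: £190,000; Ansel: £190,000

Florian first takes £50,000, leaving a balance of £4,750,000. Florian then takes two-fifths of the balance (£1,900,000), for a total of £1,950,000. The remaining £2,850,000 passes to the descendants.
The descendants' portion (£2,850,000) is divided at the children's generation into 5 shares of £570,000. Svea, Zane, and Aditi each take £570,000. The 2 shares of the deceased (Kaspar and Romilly) are combined into a pool of £1,140,000.
That pool (£1,140,000) is divided at the grandchildren's generation into 6 shares of £190,000. Celia, Zelie, Yusuf, Esperanza, and Ansel each take £190,000. The remaining share for the deceased Tamsin (£190,000) is carried to the next generation.
That pool (£190,000) is divided at the great-grandchildren's generation equally among Yara and Oona: £95,000 each.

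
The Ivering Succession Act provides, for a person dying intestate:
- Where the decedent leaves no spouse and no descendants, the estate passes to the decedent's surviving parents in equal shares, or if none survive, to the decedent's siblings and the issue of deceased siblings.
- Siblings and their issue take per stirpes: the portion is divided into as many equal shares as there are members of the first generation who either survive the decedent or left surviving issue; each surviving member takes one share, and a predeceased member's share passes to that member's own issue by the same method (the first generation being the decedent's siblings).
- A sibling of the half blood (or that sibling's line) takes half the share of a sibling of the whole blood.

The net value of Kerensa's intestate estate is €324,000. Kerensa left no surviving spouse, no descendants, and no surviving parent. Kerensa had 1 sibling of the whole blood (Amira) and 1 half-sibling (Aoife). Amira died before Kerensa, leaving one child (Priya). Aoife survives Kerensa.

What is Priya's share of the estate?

The entire €324,000 passes to the siblings and their issue.
Counting each half-blood sibling's line as half a unit, there are 3/2 units in €324,000, so one unit is €216,000. Whole-blood lines (Amira) take €216,000 each; half-blood lines (Aoife) take €108,000 each.
Amira's share (€216,000) passes entirely to Priya.

Priya receives €216,000.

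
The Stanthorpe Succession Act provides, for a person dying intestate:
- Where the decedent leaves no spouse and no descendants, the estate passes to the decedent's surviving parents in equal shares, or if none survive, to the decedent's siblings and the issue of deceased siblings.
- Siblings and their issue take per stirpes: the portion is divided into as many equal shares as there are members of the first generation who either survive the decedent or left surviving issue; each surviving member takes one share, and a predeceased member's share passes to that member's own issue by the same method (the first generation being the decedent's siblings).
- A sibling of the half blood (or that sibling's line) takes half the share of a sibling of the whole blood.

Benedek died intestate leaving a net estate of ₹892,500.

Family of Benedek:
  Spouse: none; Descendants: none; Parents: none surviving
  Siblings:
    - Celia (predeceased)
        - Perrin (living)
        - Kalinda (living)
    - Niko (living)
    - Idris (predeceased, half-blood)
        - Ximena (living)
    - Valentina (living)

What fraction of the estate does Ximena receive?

Ximena receives 1/7 of the estate.

The entire ₹892,500 passes to the siblings and their issue.
Counting each half-blood sibling's line as half a unit, there are 7/2 units in ₹892,500, so one unit is ₹255,000. Whole-blood lines (Celia, Niko, and Valentina) take ₹255,000 each; half-blood lines (Idris) take ₹127,500 each.
Celia's share (₹255,000) is divided into 2 shares of ₹127,500: Perrin and Kalinda each take ₹127,500.
Idris's share (₹127,500) passes entirely to Ximena.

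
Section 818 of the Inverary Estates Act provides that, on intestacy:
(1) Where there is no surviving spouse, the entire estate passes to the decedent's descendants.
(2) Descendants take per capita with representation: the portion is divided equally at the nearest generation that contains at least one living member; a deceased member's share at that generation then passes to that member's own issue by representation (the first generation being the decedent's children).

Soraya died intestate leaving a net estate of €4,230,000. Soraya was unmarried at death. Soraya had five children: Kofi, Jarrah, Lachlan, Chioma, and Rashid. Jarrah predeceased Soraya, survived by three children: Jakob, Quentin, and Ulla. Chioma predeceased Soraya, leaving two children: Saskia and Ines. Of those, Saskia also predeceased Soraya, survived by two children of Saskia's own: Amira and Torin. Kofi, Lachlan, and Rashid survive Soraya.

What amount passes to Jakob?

Jakob receives €282,000.

The entire €4,230,000 passes to the descendants.
That amount (€4,230,000) is divided into 5 shares of €846,000: Kofi, Lachlan, and Rashid each take €846,000; Jarrah's €846,000 share passes to Jarrah's issue; Chioma's €846,000 share passes to Chioma's issue.
Jarrah's share (€846,000) is divided into 3 shares of €282,000: Jakob, Quentin, and Ulla each take €282,000.
Chioma's share (€846,000) is divided into 2 shares of €423,000: Ines takes €423,000; Saskia's €423,000 share passes to Saskia's issue.
Saskia's share (€423,000) is divided into 2 shares of €211,500: Amira and Torin each take €211,500.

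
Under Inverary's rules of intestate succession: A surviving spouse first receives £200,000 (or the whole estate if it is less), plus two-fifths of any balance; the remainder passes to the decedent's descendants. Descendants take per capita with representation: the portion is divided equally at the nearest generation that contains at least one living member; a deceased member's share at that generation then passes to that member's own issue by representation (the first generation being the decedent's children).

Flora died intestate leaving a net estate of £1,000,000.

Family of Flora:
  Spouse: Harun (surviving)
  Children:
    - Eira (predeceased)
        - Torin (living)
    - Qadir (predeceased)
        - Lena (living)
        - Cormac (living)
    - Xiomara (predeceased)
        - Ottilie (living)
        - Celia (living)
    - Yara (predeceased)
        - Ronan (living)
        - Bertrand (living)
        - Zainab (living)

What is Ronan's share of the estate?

Ronan receives £60,000.

Harun first takes £200,000, leaving a balance of £800,000. Harun then takes two-fifths of the balance (£320,000), for a total of £520,000. The remaining £480,000 passes to the descendants.
No child survives, so the initial division is made at the grandchildren's generation.
The descendants' portion (£480,000) is divided into 8 shares of £60,000: Torin, Lena, Cormac, Ottilie, Celia, Ronan, Bertrand, and Zainab each take £60,000.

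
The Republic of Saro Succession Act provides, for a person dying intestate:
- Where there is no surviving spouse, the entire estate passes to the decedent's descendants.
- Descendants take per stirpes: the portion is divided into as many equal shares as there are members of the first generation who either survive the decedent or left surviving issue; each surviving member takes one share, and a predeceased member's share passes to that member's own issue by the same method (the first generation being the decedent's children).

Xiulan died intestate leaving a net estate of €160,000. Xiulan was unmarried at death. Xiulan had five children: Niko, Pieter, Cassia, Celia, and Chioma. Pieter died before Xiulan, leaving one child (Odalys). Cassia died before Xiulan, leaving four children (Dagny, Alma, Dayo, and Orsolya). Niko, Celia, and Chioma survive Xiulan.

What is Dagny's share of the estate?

Dagny receives €8,000.

The entire €160,000 passes to the descendants.
That amount (€160,000) is divided into 5 shares of €32,000: Niko, Celia, and Chioma each take €32,000; Pieter's €32,000 share passes to Pieter's issue; Cassia's €32,000 share passes to Cassia's issue.
Pieter's share (€32,000) passes entirely to Odalys.
Cassia's share (€32,000) is divided into 4 shares of €8,000: Dagny, Alma, Dayo, and Orsolya each take €8,000.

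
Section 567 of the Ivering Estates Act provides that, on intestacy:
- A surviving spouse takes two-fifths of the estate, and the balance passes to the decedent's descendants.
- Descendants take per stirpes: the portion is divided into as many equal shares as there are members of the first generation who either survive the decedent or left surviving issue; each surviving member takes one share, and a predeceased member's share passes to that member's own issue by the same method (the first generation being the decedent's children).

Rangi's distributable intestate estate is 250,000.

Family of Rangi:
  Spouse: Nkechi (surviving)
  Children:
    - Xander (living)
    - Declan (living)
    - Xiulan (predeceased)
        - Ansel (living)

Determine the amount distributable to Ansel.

Nkechi takes two-fifths of 250,000 = 100,000. The remaining 150,000 passes to the descendants.
The descendants' portion (150,000) is divided into 3 shares of 50,000: Xander and Declan each take 50,000; Xiulan's 50,000 share passes to Xiulan's issue.
Xiulan's share (50,000) passes entirely to Ansel.

Ansel receives 50,000.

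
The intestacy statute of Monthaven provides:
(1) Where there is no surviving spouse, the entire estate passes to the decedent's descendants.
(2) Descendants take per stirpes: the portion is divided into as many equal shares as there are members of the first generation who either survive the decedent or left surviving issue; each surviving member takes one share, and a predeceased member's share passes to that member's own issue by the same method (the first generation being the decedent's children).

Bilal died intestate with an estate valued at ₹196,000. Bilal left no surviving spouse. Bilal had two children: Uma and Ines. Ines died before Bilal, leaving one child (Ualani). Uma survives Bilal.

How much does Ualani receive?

Ualani receives ₹98,000.

The entire ₹196,000 passes to the descendants.
That amount (₹196,000) is divided into 2 shares of ₹98,000: Uma takes ₹98,000; Ines's ₹98,000 share passes to Ines's issue.
Ines's share (₹98,000) passes entirely to Ualani.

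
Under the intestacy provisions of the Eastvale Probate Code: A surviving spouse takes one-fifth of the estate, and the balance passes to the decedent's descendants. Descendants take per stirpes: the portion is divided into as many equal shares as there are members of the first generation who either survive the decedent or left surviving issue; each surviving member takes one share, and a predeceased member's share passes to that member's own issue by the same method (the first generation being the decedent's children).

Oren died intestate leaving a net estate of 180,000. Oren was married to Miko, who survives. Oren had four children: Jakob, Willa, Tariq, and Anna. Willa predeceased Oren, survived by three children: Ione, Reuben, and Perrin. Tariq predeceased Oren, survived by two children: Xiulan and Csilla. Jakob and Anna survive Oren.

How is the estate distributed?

Miko: 36,000; Jakob: 36,000; Ione: 12,000; Reuben: 12,000; Perrin: 12,000; Xiulan: 18,000; Csilla: 18,000; Anna: 36,000

Miko takes one-fifth of 180,000 = 36,000. The remaining 144,000 passes to the descendants.
The descendants' portion (144,000) is divided into 4 shares of 36,000: Jakob and Anna each take 36,000; Willa's 36,000 share passes to Willa's issue; Tariq's 36,000 share passes to Tariq's issue.
Willa's share (36,000) is divided into 3 shares of 12,000: Ione, Reuben, and Perrin each take 12,000.
Tariq's share (36,000) is divided into 2 shares of 18,000: Xiulan and Csilla each take 18,000.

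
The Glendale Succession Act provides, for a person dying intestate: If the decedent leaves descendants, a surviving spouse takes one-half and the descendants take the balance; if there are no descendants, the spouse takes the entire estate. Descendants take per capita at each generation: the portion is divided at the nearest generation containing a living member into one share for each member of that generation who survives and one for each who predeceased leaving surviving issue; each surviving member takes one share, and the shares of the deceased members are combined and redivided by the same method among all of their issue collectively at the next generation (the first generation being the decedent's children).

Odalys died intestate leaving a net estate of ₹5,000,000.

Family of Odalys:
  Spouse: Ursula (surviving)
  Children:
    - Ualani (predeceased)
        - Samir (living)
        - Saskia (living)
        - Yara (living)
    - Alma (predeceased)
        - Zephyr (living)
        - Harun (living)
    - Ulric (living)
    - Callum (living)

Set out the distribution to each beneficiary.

Ursula: ₹2,500,000; Samir: ₹250,000; Saskia: ₹250,000; Yara: ₹250,000; Zephyr: ₹250,000; Harun: ₹250,000; Ulric: ₹625,000; Callum: ₹625,000

Ursula takes one-half of ₹5,000,000 = ₹2,500,000. The remaining ₹2,500,000 passes to the descendants.
The descendants' portion (₹2,500,000) is divided at the children's generation into 4 shares of ₹625,000. Ulric and Callum each take ₹625,000. The 2 shares of the deceased (Ualani and Alma) are combined into a pool of ₹1,250,000.
That pool (₹1,250,000) is divided at the grandchildren's generation equally among Samir, Saskia, Yara, Zephyr, and Harun: ₹250,000 each.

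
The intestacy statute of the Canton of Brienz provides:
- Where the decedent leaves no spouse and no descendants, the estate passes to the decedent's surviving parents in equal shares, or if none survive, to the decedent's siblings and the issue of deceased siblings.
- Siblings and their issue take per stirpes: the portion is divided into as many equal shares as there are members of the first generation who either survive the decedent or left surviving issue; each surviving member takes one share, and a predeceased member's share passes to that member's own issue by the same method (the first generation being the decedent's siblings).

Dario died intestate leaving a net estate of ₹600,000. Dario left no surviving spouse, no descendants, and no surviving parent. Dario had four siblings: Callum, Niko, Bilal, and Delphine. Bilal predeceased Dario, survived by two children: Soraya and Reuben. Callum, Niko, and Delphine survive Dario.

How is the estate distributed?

The entire ₹600,000 passes to the siblings and their issue.
That amount (₹600,000) is divided into 4 shares of ₹150,000: Callum, Niko, and Delphine each take ₹150,000; Bilal's ₹150,000 share passes to Bilal's issue.
Bilal's share (₹150,000) is divided into 2 shares of ₹75,000: Soraya and Reuben each take ₹75,000.

Callum: ₹150,000; Niko: ₹150,000; Soraya: ₹75,000; Reuben: ₹75,000; Delphine: ₹150,000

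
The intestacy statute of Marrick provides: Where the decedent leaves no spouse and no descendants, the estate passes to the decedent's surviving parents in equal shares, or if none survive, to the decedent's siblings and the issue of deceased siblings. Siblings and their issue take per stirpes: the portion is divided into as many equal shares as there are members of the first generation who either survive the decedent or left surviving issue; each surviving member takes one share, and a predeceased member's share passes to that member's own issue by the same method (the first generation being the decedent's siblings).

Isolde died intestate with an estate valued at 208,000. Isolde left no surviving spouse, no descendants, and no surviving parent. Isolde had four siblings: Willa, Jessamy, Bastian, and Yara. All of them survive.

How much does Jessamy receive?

Jessamy receives 52,000.

The entire 208,000 passes to the siblings and their issue.
That amount (208,000) is divided into 4 shares of 52,000: Willa, Jessamy, Bastian, and Yara each take 52,000.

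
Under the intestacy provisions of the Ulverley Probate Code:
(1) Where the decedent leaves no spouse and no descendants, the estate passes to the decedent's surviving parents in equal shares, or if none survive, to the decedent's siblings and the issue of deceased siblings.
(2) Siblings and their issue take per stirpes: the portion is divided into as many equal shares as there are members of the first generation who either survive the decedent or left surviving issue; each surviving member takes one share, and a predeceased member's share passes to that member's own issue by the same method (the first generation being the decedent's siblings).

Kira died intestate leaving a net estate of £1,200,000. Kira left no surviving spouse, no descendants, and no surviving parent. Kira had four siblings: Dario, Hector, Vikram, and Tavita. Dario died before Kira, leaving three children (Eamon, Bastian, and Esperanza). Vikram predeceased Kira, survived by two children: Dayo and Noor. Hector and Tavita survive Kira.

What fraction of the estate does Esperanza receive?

Esperanza receives 1/12 of the estate.

The entire £1,200,000 passes to the siblings and their issue.
That amount (£1,200,000) is divided into 4 shares of £300,000: Hector and Tavita each take £300,000; Dario's £300,000 share passes to Dario's issue; Vikram's £300,000 share passes to Vikram's issue.
Dario's share (£300,000) is divided into 3 shares of £100,000: Eamon, Bastian, and Esperanza each take £100,000.
Vikram's share (£300,000) is divided into 2 shares of £150,000: Dayo and Noor each take £150,000.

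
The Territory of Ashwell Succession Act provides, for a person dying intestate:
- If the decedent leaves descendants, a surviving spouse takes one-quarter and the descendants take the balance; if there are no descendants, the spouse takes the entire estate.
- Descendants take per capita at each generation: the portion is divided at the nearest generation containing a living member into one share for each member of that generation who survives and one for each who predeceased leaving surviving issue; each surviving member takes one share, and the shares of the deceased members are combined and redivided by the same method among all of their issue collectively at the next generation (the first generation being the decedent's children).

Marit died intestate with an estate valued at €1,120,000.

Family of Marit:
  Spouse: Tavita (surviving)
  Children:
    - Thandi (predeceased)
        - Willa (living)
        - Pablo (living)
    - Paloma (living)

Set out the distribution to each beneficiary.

Tavita takes one-quarter of €1,120,000 = €280,000. The remaining €840,000 passes to the descendants.
The descendants' portion (€840,000) is divided at the children's generation into 2 shares of €420,000. Paloma takes €420,000. The remaining share for the deceased Thandi (€420,000) is carried to the next generation.
That pool (€420,000) is divided at the grandchildren's generation equally among Willa and Pablo: €210,000 each.

Tavita: €280,000; Willa: €210,000; Pablo: €210,000; Paloma: €420,000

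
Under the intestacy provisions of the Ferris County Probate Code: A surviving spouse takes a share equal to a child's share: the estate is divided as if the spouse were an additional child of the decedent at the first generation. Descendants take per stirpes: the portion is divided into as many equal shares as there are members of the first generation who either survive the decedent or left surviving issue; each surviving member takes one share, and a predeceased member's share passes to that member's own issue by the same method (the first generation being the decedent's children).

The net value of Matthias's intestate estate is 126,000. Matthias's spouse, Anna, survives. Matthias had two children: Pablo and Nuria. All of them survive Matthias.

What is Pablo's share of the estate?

Pablo receives 42,000.

The spouse counts as an additional share at the children's level, so there are 3 primary shares of 42,000. Anna takes one such share (42,000).
The children's combined portion (84,000) is divided into 2 shares of 42,000: Pablo and Nuria each take 42,000.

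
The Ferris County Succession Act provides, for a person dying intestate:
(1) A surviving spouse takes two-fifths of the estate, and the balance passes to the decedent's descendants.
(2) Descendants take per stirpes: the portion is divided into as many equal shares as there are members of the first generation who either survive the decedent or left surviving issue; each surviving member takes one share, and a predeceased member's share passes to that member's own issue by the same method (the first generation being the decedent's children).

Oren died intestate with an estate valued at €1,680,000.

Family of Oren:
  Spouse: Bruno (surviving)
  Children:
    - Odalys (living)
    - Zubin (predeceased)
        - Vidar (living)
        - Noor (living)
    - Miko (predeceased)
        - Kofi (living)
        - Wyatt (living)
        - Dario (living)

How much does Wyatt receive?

Bruno takes two-fifths of €1,680,000 = €672,000. The remaining €1,008,000 passes to the descendants.
The descendants' portion (€1,008,000) is divided into 3 shares of €336,000: Odalys takes €336,000; Zubin's €336,000 share passes to Zubin's issue; Miko's €336,000 share passes to Miko's issue.
Zubin's share (€336,000) is divided into 2 shares of €168,000: Vidar and Noor each take €168,000.
Miko's share (€336,000) is divided into 3 shares of €112,000: Kofi, Wyatt, and Dario each take €112,000.

Wyatt receives €112,000.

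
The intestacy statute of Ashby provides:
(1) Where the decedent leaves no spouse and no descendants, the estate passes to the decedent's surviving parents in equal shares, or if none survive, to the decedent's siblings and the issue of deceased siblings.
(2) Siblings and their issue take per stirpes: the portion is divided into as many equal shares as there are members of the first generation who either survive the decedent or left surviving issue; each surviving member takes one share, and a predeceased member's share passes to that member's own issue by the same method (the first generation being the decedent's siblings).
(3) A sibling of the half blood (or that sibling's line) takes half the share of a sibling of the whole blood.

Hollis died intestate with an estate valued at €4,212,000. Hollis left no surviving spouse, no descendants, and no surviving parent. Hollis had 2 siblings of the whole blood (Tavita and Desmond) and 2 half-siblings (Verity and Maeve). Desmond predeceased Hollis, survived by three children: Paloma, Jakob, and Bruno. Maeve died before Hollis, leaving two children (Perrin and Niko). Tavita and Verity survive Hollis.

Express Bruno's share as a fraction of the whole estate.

Bruno receives 1/9 of the estate.

The entire €4,212,000 passes to the siblings and their issue.
Counting each half-blood sibling's line as half a unit, there are 3 units in €4,212,000, so one unit is €1,404,000. Whole-blood lines (Tavita and Desmond) take €1,404,000 each; half-blood lines (Verity and Maeve) take €702,000 each.
Desmond's share (€1,404,000) is divided into 3 shares of €468,000: Paloma, Jakob, and Bruno each take €468,000.
Maeve's share (€702,000) is divided into 2 shares of €351,000: Perrin and Niko each take €351,000.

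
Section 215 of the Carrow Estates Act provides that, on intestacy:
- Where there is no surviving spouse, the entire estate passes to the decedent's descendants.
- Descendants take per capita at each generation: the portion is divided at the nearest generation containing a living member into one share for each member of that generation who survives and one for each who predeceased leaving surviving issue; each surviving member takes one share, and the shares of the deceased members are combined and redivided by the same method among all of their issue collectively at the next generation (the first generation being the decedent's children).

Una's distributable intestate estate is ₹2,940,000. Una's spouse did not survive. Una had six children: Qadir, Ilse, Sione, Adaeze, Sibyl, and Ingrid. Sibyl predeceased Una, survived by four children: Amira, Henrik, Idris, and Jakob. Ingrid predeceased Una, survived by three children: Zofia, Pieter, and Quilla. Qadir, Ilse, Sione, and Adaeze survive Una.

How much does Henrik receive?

Henrik receives ₹140,000.

The entire ₹2,940,000 passes to the descendants.
That amount (₹2,940,000) is divided at the children's generation into 6 shares of ₹490,000. Qadir, Ilse, Sione, and Adaeze each take ₹490,000. The 2 shares of the deceased (Sibyl and Ingrid) are combined into a pool of ₹980,000.
That pool (₹980,000) is divided at the grandchildren's generation equally among Amira, Henrik, Idris, Jakob, Zofia, Pieter, and Quilla: ₹140,000 each.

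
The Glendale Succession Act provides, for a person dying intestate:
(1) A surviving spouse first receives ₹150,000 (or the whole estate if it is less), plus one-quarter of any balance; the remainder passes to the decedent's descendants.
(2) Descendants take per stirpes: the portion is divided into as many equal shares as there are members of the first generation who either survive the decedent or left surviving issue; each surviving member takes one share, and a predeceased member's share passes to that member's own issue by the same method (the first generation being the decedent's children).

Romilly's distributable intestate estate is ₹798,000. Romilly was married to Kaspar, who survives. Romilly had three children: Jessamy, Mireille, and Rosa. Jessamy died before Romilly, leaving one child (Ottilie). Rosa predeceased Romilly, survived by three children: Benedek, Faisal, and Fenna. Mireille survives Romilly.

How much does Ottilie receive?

Ottilie receives ₹162,000.

Kaspar first takes ₹150,000, leaving a balance of ₹648,000. Kaspar then takes one-quarter of the balance (₹162,000), for a total of ₹312,000. The remaining ₹486,000 passes to the descendants.
The descendants' portion (₹486,000) is divided into 3 shares of ₹162,000: Mireille takes ₹162,000; Jessamy's ₹162,000 share passes to Jessamy's issue; Rosa's ₹162,000 share passes to Rosa's issue.
Jessamy's share (₹162,000) passes entirely to Ottilie.
Rosa's share (₹162,000) is divided into 3 shares of ₹54,000: Benedek, Faisal, and Fenna each take ₹54,000.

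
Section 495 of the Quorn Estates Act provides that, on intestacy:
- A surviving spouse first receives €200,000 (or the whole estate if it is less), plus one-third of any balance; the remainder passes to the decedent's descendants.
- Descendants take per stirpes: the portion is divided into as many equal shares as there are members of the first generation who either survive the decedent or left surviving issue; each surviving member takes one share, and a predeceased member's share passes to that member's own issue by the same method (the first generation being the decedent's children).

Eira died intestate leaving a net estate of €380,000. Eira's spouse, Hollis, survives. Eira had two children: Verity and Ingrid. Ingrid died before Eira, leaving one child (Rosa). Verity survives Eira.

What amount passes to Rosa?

Rosa receives €60,000.

Hollis first takes €200,000, leaving a balance of €180,000. Hollis then takes one-third of the balance (€60,000), for a total of €260,000. The remaining €120,000 passes to the descendants.
The descendants' portion (€120,000) is divided into 2 shares of €60,000: Verity takes €60,000; Ingrid's €60,000 share passes to Ingrid's issue.
Ingrid's share (€60,000) passes entirely to Rosa.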